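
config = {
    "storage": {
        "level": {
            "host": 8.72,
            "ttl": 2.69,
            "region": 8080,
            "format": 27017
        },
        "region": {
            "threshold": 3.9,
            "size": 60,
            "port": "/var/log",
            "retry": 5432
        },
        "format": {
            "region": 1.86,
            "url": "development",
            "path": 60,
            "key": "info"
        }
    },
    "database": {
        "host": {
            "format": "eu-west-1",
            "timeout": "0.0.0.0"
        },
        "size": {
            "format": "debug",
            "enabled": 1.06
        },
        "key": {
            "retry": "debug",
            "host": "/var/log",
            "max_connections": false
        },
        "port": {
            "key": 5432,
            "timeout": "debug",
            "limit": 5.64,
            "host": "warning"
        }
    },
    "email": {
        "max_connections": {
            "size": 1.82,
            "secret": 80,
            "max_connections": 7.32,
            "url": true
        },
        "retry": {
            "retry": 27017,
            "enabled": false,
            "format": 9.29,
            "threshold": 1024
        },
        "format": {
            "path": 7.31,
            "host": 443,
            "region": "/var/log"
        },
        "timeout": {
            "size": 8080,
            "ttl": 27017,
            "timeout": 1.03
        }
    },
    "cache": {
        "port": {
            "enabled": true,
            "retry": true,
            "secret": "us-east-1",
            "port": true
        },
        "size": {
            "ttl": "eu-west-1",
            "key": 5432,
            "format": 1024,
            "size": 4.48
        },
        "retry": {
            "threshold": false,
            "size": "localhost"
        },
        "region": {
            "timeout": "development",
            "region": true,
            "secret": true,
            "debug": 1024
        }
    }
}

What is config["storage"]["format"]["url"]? "development"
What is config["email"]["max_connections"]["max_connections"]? 7.32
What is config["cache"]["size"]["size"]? 4.48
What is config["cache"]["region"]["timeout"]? "development"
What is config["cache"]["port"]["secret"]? "us-east-1"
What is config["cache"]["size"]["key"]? 5432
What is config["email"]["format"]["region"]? "/var/log"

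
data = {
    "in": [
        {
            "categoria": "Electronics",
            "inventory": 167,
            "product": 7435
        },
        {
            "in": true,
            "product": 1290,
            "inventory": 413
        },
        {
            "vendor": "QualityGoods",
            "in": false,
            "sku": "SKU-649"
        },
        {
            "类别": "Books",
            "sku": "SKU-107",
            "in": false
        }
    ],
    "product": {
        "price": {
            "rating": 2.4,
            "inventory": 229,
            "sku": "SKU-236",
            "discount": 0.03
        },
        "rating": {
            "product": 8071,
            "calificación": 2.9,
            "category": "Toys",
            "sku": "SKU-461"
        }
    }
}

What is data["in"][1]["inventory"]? 413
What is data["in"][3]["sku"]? "SKU-107"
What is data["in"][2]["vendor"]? "QualityGoods"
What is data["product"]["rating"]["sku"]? "SKU-461"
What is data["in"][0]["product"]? 7435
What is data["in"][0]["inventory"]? 167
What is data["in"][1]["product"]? 1290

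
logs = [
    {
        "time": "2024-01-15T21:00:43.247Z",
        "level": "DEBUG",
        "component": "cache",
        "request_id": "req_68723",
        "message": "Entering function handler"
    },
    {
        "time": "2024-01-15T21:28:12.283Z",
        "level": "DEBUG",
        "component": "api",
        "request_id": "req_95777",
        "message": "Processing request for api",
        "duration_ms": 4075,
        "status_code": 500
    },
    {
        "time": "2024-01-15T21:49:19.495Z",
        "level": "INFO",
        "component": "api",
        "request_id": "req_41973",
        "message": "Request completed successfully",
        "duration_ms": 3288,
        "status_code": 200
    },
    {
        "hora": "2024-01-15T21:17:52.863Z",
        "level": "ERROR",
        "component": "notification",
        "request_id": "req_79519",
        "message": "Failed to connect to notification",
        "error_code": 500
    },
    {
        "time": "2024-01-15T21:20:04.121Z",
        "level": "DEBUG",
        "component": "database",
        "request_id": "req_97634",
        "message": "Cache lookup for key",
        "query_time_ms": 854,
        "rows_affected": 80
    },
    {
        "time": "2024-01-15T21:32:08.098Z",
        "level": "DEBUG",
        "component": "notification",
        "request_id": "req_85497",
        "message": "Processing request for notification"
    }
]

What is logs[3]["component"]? "notification"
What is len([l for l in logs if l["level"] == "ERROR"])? 1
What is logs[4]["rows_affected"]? 80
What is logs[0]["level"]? "DEBUG"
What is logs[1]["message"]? "Processing request for api"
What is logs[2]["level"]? "INFO"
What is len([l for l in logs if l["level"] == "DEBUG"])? 4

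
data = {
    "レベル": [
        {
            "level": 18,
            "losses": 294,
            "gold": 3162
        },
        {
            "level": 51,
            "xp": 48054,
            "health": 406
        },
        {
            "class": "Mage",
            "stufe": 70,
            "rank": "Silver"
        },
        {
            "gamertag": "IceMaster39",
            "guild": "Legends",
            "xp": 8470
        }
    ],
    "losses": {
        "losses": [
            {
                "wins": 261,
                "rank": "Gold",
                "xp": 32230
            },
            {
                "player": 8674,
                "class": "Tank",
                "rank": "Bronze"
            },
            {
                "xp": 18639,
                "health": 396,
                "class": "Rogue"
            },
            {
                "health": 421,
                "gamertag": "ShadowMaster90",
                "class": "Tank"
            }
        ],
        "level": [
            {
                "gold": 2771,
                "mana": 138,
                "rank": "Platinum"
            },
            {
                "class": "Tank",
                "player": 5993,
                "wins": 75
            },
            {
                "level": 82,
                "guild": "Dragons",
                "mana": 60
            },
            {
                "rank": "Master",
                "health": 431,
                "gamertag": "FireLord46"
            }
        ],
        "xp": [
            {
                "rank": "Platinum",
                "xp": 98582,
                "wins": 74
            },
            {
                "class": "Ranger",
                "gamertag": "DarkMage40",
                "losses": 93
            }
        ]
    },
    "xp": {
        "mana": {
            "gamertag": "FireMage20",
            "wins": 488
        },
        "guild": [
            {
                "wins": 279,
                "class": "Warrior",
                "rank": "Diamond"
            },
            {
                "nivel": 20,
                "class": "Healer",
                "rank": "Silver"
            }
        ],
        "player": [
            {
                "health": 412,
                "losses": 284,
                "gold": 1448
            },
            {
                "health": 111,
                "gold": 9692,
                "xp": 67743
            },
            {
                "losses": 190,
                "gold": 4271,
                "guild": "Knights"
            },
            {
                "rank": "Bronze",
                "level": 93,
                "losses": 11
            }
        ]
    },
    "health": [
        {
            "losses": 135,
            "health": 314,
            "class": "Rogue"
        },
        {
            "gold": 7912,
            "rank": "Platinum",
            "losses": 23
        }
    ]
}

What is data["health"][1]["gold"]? 7912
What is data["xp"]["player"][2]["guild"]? "Knights"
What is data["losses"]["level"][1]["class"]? "Tank"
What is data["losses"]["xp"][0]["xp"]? 98582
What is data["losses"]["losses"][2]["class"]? "Rogue"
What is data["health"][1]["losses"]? 23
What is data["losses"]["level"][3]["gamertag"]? "FireLord46"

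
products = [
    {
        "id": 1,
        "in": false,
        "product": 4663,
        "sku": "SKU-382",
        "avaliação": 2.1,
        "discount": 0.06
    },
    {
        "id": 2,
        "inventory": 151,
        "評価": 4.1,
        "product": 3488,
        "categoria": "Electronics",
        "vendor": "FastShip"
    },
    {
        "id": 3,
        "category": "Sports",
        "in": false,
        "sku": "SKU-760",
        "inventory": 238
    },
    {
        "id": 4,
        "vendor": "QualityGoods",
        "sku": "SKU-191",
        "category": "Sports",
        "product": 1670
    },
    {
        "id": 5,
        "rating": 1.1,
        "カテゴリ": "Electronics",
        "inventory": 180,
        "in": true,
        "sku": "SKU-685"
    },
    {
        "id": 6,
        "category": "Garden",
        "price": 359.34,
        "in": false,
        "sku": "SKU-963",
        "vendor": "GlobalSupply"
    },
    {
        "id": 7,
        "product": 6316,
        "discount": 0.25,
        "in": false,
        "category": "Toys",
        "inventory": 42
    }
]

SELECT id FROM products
[1, 2, 3, 4, 5, 6, 7]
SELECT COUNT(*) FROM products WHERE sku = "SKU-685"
1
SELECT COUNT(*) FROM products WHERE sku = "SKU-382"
1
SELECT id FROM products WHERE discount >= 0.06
[1, 7]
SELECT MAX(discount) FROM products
0.25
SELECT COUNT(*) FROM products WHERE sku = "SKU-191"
1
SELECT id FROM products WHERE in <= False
[1, 3, 6, 7]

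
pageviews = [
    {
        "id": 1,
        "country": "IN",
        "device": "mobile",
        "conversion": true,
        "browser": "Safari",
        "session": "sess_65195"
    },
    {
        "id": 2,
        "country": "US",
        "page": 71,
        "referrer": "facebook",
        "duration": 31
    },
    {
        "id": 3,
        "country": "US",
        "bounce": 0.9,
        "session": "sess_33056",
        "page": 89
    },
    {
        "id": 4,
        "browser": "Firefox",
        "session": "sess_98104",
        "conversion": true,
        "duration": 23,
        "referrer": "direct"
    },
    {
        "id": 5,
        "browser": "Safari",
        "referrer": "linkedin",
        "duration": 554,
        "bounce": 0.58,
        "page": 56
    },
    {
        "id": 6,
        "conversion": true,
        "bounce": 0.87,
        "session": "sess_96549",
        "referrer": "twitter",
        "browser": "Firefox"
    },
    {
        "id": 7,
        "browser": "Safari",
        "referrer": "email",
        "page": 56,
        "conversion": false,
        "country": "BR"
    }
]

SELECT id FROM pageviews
[1, 2, 3, 4, 5, 6, 7]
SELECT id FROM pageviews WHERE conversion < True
[7]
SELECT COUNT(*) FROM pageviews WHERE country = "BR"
1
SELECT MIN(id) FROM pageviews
1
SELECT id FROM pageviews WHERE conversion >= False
[1, 4, 6, 7]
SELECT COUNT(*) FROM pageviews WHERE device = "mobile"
1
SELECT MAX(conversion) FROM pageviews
True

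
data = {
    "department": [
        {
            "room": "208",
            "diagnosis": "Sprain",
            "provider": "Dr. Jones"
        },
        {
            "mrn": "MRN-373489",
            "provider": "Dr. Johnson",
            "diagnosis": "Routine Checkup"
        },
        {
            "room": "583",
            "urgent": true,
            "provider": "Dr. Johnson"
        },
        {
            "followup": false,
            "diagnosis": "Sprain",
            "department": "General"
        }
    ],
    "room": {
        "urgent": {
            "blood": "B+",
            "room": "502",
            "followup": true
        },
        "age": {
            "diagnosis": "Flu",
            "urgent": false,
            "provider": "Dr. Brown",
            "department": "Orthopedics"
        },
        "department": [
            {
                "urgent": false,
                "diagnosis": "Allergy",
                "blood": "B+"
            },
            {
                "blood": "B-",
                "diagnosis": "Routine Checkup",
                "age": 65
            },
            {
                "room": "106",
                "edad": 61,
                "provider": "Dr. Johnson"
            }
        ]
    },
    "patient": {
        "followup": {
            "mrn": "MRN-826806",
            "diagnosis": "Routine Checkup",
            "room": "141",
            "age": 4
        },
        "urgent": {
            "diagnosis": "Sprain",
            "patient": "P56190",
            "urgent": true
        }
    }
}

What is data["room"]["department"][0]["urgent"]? False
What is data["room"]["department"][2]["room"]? "106"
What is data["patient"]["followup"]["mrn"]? "MRN-826806"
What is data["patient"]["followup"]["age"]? 4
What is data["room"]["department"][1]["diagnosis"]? "Routine Checkup"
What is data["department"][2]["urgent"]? True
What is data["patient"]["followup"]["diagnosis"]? "Routine Checkup"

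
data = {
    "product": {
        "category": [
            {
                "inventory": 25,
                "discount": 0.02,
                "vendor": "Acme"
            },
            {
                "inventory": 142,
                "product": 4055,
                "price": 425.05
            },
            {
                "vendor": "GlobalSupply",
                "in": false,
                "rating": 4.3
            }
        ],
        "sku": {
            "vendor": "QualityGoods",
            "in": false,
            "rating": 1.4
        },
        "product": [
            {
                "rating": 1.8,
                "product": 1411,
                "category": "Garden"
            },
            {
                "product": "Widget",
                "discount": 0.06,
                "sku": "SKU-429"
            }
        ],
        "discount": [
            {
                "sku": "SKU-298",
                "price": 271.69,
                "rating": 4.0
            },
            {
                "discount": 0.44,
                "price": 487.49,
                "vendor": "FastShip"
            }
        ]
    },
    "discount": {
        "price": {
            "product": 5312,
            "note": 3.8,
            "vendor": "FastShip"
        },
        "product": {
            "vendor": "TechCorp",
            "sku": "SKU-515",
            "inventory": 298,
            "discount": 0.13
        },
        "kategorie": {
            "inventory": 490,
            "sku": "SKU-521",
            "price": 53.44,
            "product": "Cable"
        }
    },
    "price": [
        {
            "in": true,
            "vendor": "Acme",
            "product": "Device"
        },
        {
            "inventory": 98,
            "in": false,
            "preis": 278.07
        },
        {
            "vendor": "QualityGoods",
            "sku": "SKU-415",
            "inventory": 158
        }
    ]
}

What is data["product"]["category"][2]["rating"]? 4.3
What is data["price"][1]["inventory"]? 98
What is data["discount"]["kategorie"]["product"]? "Cable"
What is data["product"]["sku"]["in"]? False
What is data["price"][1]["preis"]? 278.07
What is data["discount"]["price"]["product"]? 5312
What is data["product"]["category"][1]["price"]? 425.05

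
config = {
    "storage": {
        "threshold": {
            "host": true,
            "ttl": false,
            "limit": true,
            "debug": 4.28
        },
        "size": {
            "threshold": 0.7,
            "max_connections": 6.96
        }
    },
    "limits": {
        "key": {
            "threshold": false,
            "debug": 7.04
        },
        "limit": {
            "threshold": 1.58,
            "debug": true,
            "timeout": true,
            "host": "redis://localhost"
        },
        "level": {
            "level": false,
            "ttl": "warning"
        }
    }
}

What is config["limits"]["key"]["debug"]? 7.04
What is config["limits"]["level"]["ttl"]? "warning"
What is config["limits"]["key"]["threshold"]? False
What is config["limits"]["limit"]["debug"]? True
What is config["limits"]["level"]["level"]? False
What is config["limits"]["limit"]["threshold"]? 1.58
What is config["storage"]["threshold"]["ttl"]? False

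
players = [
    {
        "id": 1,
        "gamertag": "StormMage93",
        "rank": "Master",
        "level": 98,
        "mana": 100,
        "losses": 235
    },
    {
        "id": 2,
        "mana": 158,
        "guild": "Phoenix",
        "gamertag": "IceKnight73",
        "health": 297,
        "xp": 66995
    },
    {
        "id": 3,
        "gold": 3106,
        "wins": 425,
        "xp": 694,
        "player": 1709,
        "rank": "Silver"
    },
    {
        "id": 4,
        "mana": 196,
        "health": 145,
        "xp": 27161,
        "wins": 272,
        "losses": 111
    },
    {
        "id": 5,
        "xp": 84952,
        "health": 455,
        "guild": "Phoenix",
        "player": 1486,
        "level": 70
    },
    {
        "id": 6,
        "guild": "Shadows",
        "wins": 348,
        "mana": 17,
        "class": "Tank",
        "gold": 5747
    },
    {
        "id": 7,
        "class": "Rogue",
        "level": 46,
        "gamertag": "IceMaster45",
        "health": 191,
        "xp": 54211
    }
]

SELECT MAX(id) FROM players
7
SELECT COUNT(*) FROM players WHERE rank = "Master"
1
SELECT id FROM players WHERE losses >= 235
[1]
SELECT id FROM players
[1, 2, 3, 4, 5, 6, 7]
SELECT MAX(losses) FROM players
235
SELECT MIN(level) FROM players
46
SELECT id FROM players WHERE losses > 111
[1]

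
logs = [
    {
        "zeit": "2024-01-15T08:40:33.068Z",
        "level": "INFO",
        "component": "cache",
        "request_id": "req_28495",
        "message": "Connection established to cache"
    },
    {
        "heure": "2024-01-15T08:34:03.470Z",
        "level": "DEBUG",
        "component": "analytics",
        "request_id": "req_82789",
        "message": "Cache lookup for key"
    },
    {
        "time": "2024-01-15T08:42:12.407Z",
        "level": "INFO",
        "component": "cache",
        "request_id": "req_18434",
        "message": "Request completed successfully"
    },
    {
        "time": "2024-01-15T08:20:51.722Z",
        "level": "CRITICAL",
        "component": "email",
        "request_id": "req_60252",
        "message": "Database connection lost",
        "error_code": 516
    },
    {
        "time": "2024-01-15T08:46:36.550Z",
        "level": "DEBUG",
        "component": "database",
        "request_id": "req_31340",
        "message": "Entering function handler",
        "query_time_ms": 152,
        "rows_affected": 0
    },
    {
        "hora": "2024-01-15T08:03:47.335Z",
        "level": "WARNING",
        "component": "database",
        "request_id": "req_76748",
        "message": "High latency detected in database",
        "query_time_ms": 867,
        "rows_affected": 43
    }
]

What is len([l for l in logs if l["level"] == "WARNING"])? 1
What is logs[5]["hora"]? "2024-01-15T08:03:47.335Z"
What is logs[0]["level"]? "INFO"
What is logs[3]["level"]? "CRITICAL"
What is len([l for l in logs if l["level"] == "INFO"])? 2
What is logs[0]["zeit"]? "2024-01-15T08:40:33.068Z"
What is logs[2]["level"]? "INFO"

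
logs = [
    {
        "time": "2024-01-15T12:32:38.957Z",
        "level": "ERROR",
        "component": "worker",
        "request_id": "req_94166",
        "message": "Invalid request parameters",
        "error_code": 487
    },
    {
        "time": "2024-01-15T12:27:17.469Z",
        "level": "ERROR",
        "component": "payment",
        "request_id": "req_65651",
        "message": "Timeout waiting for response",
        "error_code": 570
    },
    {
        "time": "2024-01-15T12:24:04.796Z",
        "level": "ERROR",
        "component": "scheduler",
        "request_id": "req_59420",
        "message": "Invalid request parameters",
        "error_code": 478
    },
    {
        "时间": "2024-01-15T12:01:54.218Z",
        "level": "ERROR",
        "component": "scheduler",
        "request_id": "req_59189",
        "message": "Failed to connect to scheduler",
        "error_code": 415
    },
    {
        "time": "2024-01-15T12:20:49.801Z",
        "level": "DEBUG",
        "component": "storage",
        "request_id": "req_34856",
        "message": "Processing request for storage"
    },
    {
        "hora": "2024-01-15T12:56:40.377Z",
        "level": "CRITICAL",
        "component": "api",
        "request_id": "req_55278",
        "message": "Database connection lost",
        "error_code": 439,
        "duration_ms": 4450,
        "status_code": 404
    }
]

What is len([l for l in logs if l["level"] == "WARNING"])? 0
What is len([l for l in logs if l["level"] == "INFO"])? 0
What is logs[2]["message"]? "Invalid request parameters"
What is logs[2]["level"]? "ERROR"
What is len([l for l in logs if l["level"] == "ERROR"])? 4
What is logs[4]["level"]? "DEBUG"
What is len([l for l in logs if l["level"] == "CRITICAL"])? 1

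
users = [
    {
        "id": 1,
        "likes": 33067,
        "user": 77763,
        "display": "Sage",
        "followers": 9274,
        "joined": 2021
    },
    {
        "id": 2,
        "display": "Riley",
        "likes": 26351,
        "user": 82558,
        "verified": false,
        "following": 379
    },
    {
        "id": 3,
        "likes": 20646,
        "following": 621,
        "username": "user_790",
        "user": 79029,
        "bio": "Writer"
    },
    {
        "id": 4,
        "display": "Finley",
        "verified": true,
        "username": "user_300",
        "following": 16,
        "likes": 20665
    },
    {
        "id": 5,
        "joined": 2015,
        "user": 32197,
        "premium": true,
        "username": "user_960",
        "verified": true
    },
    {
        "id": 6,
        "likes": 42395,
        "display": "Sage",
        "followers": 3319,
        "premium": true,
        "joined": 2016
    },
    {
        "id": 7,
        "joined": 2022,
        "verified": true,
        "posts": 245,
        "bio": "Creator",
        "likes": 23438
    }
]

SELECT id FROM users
[1, 2, 3, 4, 5, 6, 7]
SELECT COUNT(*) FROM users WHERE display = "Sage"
2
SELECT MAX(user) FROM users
82558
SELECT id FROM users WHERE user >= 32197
[1, 2, 3, 5]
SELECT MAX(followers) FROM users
9274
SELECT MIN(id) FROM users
1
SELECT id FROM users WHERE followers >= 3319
[1, 6]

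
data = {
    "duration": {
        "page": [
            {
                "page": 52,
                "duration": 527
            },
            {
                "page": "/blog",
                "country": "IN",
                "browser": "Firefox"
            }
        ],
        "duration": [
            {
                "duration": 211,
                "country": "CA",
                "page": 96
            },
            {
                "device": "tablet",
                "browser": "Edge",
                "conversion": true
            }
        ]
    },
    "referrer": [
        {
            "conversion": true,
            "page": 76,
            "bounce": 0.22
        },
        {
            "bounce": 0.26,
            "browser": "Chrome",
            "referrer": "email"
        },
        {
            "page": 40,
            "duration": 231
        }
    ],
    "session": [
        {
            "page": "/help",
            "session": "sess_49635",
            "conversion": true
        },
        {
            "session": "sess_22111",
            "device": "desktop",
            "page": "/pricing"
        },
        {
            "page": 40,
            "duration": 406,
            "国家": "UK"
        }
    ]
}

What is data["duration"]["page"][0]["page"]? 52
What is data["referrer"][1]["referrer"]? "email"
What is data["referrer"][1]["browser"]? "Chrome"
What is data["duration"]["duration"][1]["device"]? "tablet"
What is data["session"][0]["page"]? "/help"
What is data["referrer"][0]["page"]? 76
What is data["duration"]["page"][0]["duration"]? 527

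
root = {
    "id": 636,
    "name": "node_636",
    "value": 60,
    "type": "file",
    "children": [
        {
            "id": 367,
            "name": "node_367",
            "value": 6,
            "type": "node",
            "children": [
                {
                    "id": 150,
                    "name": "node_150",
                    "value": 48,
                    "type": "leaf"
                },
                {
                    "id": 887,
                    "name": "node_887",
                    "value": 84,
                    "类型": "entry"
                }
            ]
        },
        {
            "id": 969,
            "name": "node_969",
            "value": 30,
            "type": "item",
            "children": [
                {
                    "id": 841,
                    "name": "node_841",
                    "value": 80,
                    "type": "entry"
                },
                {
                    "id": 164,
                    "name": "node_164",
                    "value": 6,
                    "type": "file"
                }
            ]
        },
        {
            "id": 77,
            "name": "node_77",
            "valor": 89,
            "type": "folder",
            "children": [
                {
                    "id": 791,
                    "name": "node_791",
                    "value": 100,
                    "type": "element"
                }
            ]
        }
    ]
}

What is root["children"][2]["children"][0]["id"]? 791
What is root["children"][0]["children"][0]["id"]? 150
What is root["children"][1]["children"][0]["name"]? "node_841"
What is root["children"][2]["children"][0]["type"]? "element"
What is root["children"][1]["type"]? "item"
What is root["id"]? 636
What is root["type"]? "file"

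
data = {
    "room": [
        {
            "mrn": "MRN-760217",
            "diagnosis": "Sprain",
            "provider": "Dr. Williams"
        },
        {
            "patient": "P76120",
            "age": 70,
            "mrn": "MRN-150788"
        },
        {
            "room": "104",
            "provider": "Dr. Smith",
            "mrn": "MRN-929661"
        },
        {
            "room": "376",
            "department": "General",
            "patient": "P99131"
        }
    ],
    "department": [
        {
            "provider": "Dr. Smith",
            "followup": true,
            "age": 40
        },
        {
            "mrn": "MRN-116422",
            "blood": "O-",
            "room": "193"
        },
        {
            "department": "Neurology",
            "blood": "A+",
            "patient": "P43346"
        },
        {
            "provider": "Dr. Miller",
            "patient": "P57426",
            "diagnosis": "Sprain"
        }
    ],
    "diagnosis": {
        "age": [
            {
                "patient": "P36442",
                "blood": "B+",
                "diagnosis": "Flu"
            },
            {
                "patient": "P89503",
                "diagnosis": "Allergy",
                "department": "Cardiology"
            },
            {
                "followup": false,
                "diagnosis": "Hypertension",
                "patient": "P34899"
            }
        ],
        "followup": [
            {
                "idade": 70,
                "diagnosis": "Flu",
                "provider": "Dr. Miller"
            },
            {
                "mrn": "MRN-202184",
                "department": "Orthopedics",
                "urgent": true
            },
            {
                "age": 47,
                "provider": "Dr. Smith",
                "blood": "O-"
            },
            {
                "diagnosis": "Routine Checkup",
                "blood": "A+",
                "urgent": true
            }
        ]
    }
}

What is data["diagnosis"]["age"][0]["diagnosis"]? "Flu"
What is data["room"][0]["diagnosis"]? "Sprain"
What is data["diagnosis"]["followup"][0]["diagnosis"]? "Flu"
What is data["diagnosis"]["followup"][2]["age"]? 47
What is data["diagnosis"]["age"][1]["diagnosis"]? "Allergy"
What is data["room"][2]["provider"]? "Dr. Smith"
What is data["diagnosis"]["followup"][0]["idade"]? 70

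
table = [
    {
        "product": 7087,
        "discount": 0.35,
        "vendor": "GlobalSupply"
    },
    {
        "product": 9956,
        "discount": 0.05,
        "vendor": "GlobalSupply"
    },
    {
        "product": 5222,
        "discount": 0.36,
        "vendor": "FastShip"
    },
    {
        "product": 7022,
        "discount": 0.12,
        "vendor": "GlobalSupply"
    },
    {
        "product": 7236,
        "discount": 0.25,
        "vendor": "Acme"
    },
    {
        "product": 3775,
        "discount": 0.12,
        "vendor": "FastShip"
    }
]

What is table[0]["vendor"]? "GlobalSupply"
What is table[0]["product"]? 7087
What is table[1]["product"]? 9956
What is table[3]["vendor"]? "GlobalSupply"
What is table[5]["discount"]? 0.12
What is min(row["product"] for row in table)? 3775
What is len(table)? 6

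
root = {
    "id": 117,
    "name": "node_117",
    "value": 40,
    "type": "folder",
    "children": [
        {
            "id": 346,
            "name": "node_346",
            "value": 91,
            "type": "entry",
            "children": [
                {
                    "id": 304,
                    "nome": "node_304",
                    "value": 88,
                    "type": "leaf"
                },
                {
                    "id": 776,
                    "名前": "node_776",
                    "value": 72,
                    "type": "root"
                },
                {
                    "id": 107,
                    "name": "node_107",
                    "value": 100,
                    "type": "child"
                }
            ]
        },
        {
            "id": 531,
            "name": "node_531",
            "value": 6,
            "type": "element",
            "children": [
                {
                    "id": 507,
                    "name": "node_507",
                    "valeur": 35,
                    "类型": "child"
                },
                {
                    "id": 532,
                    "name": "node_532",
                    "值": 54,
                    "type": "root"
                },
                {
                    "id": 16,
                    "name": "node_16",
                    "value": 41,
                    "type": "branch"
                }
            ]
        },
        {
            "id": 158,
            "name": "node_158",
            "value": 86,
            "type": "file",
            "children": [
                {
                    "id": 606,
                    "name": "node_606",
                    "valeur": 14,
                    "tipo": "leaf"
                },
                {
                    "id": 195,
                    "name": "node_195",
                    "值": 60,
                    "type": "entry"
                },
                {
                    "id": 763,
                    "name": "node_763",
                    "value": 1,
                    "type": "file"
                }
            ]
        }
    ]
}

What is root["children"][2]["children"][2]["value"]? 1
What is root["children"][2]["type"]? "file"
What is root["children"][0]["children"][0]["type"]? "leaf"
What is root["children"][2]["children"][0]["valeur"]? 14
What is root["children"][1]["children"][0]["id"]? 507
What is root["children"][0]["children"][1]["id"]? 776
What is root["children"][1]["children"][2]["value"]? 41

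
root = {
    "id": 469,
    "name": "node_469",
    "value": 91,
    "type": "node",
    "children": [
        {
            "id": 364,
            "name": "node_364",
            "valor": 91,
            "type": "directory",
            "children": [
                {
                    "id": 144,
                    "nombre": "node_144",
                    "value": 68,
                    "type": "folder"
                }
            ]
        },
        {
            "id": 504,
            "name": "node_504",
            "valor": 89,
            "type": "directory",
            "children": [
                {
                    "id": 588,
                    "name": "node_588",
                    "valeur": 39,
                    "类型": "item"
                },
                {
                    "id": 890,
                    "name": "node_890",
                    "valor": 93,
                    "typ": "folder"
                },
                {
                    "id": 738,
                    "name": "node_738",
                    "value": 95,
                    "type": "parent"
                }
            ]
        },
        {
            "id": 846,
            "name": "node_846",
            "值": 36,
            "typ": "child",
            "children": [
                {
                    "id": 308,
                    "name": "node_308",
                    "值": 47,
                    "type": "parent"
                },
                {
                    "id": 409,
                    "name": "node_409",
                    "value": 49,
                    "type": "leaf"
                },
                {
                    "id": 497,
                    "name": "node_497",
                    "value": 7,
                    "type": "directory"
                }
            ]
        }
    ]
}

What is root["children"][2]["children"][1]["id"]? 409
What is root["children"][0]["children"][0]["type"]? "folder"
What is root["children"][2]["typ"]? "child"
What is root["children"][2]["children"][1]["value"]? 49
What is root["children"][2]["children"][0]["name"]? "node_308"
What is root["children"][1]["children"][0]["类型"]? "item"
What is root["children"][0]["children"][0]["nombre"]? "node_144"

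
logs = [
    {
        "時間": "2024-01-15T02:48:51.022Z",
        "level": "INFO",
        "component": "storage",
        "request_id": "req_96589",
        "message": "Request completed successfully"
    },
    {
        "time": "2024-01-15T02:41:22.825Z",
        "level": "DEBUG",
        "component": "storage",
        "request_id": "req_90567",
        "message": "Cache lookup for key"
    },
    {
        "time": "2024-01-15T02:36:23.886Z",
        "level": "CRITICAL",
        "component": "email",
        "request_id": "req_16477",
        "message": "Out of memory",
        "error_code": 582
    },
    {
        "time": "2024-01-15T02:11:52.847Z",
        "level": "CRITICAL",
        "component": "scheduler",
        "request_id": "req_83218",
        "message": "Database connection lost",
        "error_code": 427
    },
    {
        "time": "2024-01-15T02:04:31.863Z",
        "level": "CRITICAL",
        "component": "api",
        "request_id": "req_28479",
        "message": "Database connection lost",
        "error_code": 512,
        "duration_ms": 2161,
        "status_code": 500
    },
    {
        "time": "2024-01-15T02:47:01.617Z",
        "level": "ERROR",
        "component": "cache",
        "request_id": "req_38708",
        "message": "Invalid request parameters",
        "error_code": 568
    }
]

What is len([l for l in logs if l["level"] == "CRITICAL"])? 3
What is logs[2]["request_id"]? "req_16477"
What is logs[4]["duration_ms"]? 2161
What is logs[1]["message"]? "Cache lookup for key"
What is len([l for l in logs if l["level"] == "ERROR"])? 1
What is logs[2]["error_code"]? 582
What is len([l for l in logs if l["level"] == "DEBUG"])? 1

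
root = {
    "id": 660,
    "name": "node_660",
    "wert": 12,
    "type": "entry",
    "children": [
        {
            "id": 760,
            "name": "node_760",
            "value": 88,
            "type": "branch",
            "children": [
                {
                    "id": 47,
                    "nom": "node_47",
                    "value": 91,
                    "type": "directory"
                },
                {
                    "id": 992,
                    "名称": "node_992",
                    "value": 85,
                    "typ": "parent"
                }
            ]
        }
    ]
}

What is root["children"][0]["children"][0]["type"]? "directory"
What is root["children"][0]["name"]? "node_760"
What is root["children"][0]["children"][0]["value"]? 91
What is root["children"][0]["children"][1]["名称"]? "node_992"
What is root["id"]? 660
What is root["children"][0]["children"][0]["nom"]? "node_47"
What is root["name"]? "node_660"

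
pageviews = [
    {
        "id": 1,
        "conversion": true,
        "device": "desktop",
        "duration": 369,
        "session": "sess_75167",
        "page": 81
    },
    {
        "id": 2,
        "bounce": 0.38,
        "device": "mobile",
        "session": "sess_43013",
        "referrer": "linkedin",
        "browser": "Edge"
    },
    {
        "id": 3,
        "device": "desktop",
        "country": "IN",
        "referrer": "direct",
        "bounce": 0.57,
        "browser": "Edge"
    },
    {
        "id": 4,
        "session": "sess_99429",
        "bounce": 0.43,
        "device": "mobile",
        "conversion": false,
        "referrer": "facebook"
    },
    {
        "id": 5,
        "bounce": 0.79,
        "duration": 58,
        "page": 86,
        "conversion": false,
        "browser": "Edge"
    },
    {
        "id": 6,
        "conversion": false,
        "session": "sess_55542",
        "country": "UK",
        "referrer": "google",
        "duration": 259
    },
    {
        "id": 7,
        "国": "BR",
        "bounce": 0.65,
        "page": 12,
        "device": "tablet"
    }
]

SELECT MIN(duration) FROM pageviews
58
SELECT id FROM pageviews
[1, 2, 3, 4, 5, 6, 7]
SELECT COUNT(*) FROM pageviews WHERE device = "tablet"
1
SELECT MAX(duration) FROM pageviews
369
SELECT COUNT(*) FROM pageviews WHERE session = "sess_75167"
1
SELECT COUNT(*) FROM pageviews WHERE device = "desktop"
2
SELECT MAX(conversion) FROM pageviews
True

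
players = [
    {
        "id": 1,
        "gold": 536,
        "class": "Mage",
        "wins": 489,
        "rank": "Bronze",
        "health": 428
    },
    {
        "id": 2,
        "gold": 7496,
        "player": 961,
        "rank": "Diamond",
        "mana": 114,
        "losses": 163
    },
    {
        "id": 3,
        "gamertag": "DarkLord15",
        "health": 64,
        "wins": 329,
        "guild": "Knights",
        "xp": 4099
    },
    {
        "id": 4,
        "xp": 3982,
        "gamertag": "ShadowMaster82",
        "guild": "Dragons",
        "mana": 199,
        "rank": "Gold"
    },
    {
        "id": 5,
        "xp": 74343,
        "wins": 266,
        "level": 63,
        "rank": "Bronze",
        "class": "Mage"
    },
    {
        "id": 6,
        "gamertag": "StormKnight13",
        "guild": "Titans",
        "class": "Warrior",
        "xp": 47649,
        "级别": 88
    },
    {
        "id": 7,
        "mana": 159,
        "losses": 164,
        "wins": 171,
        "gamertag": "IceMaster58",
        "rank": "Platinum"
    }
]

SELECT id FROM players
[1, 2, 3, 4, 5, 6, 7]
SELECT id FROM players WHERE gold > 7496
[]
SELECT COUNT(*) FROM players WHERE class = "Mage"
2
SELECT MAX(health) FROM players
428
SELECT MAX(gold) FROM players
7496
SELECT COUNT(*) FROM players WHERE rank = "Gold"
1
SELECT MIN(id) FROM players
1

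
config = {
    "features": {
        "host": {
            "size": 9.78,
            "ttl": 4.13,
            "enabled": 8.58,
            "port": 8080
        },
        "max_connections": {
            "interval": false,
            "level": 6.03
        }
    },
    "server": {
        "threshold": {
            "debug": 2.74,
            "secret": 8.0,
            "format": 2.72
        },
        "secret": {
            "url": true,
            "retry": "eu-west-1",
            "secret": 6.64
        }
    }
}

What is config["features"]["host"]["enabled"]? 8.58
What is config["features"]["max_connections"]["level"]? 6.03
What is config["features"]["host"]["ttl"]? 4.13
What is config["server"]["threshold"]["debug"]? 2.74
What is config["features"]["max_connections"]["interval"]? False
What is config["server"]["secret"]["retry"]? "eu-west-1"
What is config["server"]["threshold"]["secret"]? 8.0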